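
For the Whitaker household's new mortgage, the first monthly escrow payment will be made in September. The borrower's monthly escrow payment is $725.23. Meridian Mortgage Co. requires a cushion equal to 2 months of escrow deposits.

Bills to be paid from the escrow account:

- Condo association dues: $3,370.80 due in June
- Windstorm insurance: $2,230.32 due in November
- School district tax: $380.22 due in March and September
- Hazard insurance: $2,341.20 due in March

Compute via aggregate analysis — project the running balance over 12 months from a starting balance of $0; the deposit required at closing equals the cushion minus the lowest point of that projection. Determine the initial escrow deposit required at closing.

$2,900.92

Cushion = 2 × $725.23 = $1,450.46
Trial balance (start $0, +$725.23 each month, − disbursements):
  Sep: +$725.23 − $380.22 → $345.01
  Oct: +$725.23 → $1,070.24
  Nov: +$725.23 − $2,230.32 → -$434.85
  Dec: +$725.23 → $290.38
  Jan: +$725.23 → $1,015.61
  Feb: +$725.23 → $1,740.84
  Mar: +$725.23 − $2,721.42 → -$255.35
  Apr: +$725.23 → $469.88
  May: +$725.23 → $1,195.11
  Jun: +$725.23 − $3,370.80 → -$1,450.46
  Jul: +$725.23 → -$725.23
  Aug: +$725.23 → $0.00
Lowest trial balance = -$1,450.46 (Jun)
Initial deposit = cushion − low point = $1,450.46 − (-$1,450.46) = $2,900.92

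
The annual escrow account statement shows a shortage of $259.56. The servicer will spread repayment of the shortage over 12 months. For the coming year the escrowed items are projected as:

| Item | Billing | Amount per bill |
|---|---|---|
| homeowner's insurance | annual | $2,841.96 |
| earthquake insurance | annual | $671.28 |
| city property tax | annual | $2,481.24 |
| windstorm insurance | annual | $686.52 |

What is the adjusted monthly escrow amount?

Homeowner's insurance = $2,841.96 annually
Earthquake insurance = $671.28 annually
City property tax = $2,481.24 annually
Windstorm insurance = $686.52 annually
Combined annual = $2,841.96 + $671.28 + $2,481.24 + $686.52 = $6,681.00
Monthly = $6,681.00 ÷ 12 = $556.75
Shortage spread = $259.56 ÷ 12 = $21.63/mo
Adjusted monthly = $556.75 + $21.63 = $578.38

$578.38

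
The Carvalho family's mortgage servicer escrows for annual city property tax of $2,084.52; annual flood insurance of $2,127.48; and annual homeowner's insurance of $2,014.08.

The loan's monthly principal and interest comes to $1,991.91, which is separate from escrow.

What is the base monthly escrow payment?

City property tax: $2,084.52 per year
Flood insurance: $2,127.48 per year
Homeowner's insurance: $2,014.08 per year
Annual escrow total = $6,226.08
Monthly = $6,226.08 / 12 = $518.84

$518.84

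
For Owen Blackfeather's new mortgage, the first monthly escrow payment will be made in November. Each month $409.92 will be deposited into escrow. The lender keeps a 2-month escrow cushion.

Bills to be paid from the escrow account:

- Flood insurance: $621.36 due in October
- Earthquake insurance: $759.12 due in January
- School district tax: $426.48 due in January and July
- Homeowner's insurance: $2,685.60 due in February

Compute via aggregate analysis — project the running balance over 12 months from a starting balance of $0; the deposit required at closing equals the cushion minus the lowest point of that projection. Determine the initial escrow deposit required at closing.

Cushion = 2 × $409.92 = $819.84
Trial balance (start $0, +$409.92 each month, − disbursements):
  Nov: +$409.92 → $409.92
  Dec: +$409.92 → $819.84
  Jan: +$409.92 − $1,185.60 → $44.16
  Feb: +$409.92 − $2,685.60 → -$2,231.52
  Mar: +$409.92 → -$1,821.60
  Apr: +$409.92 → -$1,411.68
  May: +$409.92 → -$1,001.76
  Jun: +$409.92 → -$591.84
  Jul: +$409.92 − $426.48 → -$608.40
  Aug: +$409.92 → -$198.48
  Sep: +$409.92 → $211.44
  Oct: +$409.92 − $621.36 → $0.00
Lowest trial balance = -$2,231.52 (Feb)
Initial deposit = cushion − low point = $819.84 − (-$2,231.52) = $3,051.36

$3,051.36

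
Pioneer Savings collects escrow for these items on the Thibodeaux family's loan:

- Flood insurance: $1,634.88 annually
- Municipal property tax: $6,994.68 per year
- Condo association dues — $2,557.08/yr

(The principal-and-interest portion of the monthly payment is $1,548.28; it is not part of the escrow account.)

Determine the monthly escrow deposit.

$932.22

Flood insurance = $1,634.88 annually
Municipal property tax = $6,994.68 annually
Condo association dues = $2,557.08 annually
Total annual escrow = $11,186.64
Per month = $11,186.64 / 12 = $932.22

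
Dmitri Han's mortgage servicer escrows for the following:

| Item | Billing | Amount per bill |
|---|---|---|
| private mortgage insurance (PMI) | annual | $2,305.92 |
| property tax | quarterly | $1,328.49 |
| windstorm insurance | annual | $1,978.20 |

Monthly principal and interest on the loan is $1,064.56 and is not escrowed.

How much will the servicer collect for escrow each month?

Private mortgage insurance (PMI): $2,305.92/yr
Property tax: $1,328.49 × 4 = $5,313.96/yr
Windstorm insurance: $1,978.20/yr
Yearly total = $2,305.92 + $5,313.96 + $1,978.20 = $9,598.08
Monthly escrow = $9,598.08 / 12 = $799.84

$799.84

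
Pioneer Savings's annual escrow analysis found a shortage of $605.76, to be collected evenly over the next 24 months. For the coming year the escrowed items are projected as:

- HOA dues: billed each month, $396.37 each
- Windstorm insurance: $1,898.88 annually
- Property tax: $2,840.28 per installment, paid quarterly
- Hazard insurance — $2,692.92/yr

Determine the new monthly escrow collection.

$1,751.02

HOA dues: $396.37 × 12 = $4,756.44 per year
Windstorm insurance: $1,898.88 per year
Property tax: $2,840.28 × 4 = $11,361.12 per year
Hazard insurance: $2,692.92 per year
Total annual escrow = $4,756.44 + $1,898.88 + $11,361.12 + $2,692.92 = $20,709.36
Monthly escrow = $20,709.36 ÷ 12 = $1,725.78
Shortage spread = $605.76 ÷ 24 = $25.24/mo
Adjusted monthly = $1,725.78 + $25.24 = $1,751.02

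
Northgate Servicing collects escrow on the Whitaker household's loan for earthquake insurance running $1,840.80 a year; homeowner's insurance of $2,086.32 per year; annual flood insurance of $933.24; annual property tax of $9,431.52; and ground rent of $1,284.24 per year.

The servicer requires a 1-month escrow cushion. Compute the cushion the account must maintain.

$1,298.01

Earthquake insurance = $1,840.80 annually
Homeowner's insurance = $2,086.32 annually
Flood insurance = $933.24 annually
Property tax = $9,431.52 annually
Ground rent = $1,284.24 annually
Combined annual = $1,840.80 + $2,086.32 + $933.24 + $9,431.52 + $1,284.24 = $15,576.12
Monthly escrow = $15,576.12 / 12 = $1,298.01
Reserve = 1 × $1,298.01 = $1,298.01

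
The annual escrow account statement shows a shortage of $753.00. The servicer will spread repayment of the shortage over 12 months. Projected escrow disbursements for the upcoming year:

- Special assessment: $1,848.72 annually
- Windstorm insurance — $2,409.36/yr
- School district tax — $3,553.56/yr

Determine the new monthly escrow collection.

$713.72

Special assessment — $1,848.72 annually
Windstorm insurance — $2,409.36 annually
School district tax — $3,553.56 annually
Total annual escrow = $7,811.64
Base monthly escrow = $7,811.64 ÷ 12 = $650.97
Shortage spread = $753.00 ÷ 12 = $62.75/mo
New monthly escrow = $650.97 + $62.75 = $713.72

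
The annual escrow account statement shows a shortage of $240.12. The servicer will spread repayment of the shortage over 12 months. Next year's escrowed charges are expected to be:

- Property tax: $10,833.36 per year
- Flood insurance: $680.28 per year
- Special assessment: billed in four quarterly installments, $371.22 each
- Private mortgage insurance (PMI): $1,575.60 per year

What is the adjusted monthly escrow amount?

Property tax = $10,833.36 per year
Flood insurance = $680.28 per year
Special assessment = $371.22 × 4 = $1,484.88 per year
Private mortgage insurance (PMI) = $1,575.60 per year
Combined annual = $10,833.36 + $680.28 + $1,484.88 + $1,575.60 = $14,574.12
Monthly escrow = $14,574.12 / 12 = $1,214.51
Shortage per month = $240.12 / 12 = $20.01
Adjusted monthly = $1,214.51 + $20.01 = $1,234.52

$1,234.52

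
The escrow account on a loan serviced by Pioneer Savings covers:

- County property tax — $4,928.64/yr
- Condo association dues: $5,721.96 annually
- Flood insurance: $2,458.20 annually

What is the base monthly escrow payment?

County property tax: $4,928.64 annually
Condo association dues: $5,721.96 annually
Flood insurance: $2,458.20 annually
Total annual escrow = $13,108.80
Monthly escrow = $13,108.80 / 12 = $1,092.40

$1,092.40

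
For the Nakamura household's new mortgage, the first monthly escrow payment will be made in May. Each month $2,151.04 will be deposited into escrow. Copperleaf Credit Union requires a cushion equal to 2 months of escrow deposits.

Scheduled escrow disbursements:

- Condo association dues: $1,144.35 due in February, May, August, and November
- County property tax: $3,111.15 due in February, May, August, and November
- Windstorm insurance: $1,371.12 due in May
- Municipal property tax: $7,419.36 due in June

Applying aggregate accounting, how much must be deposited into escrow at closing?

$13,045.98

Cushion = 2 × $2,151.04 = $4,302.08
Trial balance (start $0, +$2,151.04 each month, − disbursements):
  May: +$2,151.04 − $5,626.62 → -$3,475.58
  Jun: +$2,151.04 − $7,419.36 → -$8,743.90
  Jul: +$2,151.04 → -$6,592.86
  Aug: +$2,151.04 − $4,255.50 → -$8,697.32
  Sep: +$2,151.04 → -$6,546.28
  Oct: +$2,151.04 → -$4,395.24
  Nov: +$2,151.04 − $4,255.50 → -$6,499.70
  Dec: +$2,151.04 → -$4,348.66
  Jan: +$2,151.04 → -$2,197.62
  Feb: +$2,151.04 − $4,255.50 → -$4,302.08
  Mar: +$2,151.04 → -$2,151.04
  Apr: +$2,151.04 → $0.00
Lowest trial balance = -$8,743.90 (Jun)
Initial deposit = cushion − low point = $4,302.08 − (-$8,743.90) = $13,045.98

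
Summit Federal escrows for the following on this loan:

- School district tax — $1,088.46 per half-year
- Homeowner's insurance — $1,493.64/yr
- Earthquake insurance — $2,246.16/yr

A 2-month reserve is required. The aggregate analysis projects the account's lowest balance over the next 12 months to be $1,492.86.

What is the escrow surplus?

$506.74

School district tax: $1,088.46 × 2 = $2,176.92 per year
Homeowner's insurance: $1,493.64 per year
Earthquake insurance: $2,246.16 per year
Total annual escrow = $2,176.92 + $1,493.64 + $2,246.16 = $5,916.72
Monthly escrow = $5,916.72 / 12 = $493.06
Required cushion = 2 × $493.06 = $986.12
Surplus = $1,492.86 − $986.12 = $506.74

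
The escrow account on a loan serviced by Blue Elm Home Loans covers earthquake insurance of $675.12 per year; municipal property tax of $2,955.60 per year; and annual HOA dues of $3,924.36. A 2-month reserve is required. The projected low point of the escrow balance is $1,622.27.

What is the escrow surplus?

$363.09

Earthquake insurance: $675.12 per year
Municipal property tax: $2,955.60 per year
HOA dues: $3,924.36 per year
Total per year = $7,555.08
Monthly escrow = $7,555.08 ÷ 12 = $629.59
Cushion = 2 × $629.59 = $1,259.18
Excess over cushion: $1,622.27 − $1,259.18 = $363.09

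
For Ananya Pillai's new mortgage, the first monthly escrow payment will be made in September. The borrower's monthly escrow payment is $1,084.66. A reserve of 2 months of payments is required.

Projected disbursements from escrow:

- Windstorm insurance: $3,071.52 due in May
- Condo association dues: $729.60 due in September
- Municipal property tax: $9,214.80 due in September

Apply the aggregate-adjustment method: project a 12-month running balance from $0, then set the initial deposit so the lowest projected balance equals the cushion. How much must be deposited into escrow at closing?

Cushion = 2 × $1,084.66 = $2,169.32
Trial balance (start $0, +$1,084.66 each month, − disbursements):
  Sep: +$1,084.66 − $9,944.40 → -$8,859.74
  Oct: +$1,084.66 → -$7,775.08
  Nov: +$1,084.66 → -$6,690.42
  Dec: +$1,084.66 → -$5,605.76
  Jan: +$1,084.66 → -$4,521.10
  Feb: +$1,084.66 → -$3,436.44
  Mar: +$1,084.66 → -$2,351.78
  Apr: +$1,084.66 → -$1,267.12
  May: +$1,084.66 − $3,071.52 → -$3,253.98
  Jun: +$1,084.66 → -$2,169.32
  Jul: +$1,084.66 → -$1,084.66
  Aug: +$1,084.66 → $0.00
Lowest trial balance = -$8,859.74 (Sep)
Initial deposit = cushion − low point = $2,169.32 − (-$8,859.74) = $11,029.06

$11,029.06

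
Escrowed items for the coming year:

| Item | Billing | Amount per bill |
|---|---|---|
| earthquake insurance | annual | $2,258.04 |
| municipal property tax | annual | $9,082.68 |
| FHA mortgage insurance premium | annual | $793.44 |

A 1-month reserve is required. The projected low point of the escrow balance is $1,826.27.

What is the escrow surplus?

$815.09

Earthquake insurance: $2,258.04
Municipal property tax: $9,082.68
FHA mortgage insurance premium: $793.44
Total per year = $12,134.16
Monthly escrow = $12,134.16 / 12 = $1,011.18
Required reserve = 1 × $1,011.18 = $1,011.18
Surplus = $1,826.27 − $1,011.18 = $815.09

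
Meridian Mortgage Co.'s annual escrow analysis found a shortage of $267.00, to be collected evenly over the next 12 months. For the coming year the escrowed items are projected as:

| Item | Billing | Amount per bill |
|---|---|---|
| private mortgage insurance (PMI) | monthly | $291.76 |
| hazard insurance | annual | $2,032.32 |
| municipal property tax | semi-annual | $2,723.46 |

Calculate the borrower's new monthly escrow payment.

Private mortgage insurance (PMI) = $291.76 × 12 = $3,501.12 annually
Hazard insurance = $2,032.32 annually
Municipal property tax = $2,723.46 × 2 = $5,446.92 annually
Annual escrow total = $3,501.12 + $2,032.32 + $5,446.92 = $10,980.36
Monthly escrow = $10,980.36 / 12 = $915.03
Monthly shortage recovery: $267.00 / 12 = $22.25
New monthly escrow = $915.03 + $22.25 = $937.28

$937.28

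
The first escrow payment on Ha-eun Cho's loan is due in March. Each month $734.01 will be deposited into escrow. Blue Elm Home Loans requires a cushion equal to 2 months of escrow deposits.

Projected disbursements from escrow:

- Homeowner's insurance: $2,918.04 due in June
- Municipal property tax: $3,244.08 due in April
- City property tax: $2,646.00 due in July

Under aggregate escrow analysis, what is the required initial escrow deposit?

$6,606.09

Cushion = 2 × $734.01 = $1,468.02
Trial balance (start $0, +$734.01 each month, − disbursements):
  Mar: +$734.01 → $734.01
  Apr: +$734.01 − $3,244.08 → -$1,776.06
  May: +$734.01 → -$1,042.05
  Jun: +$734.01 − $2,918.04 → -$3,226.08
  Jul: +$734.01 − $2,646.00 → -$5,138.07
  Aug: +$734.01 → -$4,404.06
  Sep: +$734.01 → -$3,670.05
  Oct: +$734.01 → -$2,936.04
  Nov: +$734.01 → -$2,202.03
  Dec: +$734.01 → -$1,468.02
  Jan: +$734.01 → -$734.01
  Feb: +$734.01 → $0.00
Lowest trial balance = -$5,138.07 (Jul)
Initial deposit = cushion − low point = $1,468.02 − (-$5,138.07) = $6,606.09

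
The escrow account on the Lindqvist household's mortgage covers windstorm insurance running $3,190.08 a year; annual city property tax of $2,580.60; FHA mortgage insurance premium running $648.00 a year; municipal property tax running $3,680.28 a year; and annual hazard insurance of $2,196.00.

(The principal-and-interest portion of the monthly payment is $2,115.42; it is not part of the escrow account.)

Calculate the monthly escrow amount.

$1,024.58

Windstorm insurance — $3,190.08/yr
City property tax — $2,580.60/yr
FHA mortgage insurance premium — $648.00/yr
Municipal property tax — $3,680.28/yr
Hazard insurance — $2,196.00/yr
Combined annual = $3,190.08 + $2,580.60 + $648.00 + $3,680.28 + $2,196.00 = $12,294.96
Per month = $12,294.96 / 12 = $1,024.58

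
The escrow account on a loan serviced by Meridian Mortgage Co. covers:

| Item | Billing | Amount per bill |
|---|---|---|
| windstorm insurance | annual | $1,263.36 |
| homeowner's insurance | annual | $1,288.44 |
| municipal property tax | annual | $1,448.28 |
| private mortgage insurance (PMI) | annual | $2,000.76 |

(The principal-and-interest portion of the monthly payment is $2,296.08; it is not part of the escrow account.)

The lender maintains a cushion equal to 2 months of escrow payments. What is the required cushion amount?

Windstorm insurance = $1,263.36
Homeowner's insurance = $1,288.44
Municipal property tax = $1,448.28
Private mortgage insurance (PMI) = $2,000.76
Combined annual = $6,000.84
Per month = $6,000.84 ÷ 12 = $500.07
Reserve = 2 × $500.07 = $1,000.14

$1,000.14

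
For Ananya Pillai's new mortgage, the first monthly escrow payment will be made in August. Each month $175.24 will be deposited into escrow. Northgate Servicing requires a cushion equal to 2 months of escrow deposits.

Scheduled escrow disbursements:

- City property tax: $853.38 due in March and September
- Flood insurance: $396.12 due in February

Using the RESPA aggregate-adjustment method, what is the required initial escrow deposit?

Cushion = 2 × $175.24 = $350.48
Trial balance (start $0, +$175.24 each month, − disbursements):
  Aug: +$175.24 → $175.24
  Sep: +$175.24 − $853.38 → -$502.90
  Oct: +$175.24 → -$327.66
  Nov: +$175.24 → -$152.42
  Dec: +$175.24 → $22.82
  Jan: +$175.24 → $198.06
  Feb: +$175.24 − $396.12 → -$22.82
  Mar: +$175.24 − $853.38 → -$700.96
  Apr: +$175.24 → -$525.72
  May: +$175.24 → -$350.48
  Jun: +$175.24 → -$175.24
  Jul: +$175.24 → $0.00
Lowest trial balance = -$700.96 (Mar)
Initial deposit = cushion − low point = $350.48 − (-$700.96) = $1,051.44

$1,051.44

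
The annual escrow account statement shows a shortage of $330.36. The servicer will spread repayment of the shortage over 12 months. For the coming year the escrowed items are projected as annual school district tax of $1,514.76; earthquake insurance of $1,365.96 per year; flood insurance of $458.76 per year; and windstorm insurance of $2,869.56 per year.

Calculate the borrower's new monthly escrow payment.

School district tax — $1,514.76 per year
Earthquake insurance — $1,365.96 per year
Flood insurance — $458.76 per year
Windstorm insurance — $2,869.56 per year
Combined annual = $1,514.76 + $1,365.96 + $458.76 + $2,869.56 = $6,209.04
Per month = $6,209.04 / 12 = $517.42
Monthly shortage recovery: $330.36 / 12 = $27.53
Adjusted monthly = $517.42 + $27.53 = $544.95

$544.95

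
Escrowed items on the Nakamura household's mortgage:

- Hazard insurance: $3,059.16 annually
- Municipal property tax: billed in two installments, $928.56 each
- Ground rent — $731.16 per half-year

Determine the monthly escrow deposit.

Hazard insurance: $3,059.16 annually
Municipal property tax: $928.56 × 2 = $1,857.12 annually
Ground rent: $731.16 × 2 = $1,462.32 annually
Total per year = $3,059.16 + $1,857.12 + $1,462.32 = $6,378.60
Per month = $6,378.60 ÷ 12 = $531.55

$531.55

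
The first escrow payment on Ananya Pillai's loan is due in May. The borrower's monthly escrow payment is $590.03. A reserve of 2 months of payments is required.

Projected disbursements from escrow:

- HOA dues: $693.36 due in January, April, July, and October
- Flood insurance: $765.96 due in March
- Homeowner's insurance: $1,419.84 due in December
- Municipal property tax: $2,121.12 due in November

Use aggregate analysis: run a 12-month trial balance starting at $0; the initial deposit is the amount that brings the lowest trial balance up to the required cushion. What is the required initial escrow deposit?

$1,490.83

Cushion = 2 × $590.03 = $1,180.06
Trial balance (start $0, +$590.03 each month, − disbursements):
  May: +$590.03 → $590.03
  Jun: +$590.03 → $1,180.06
  Jul: +$590.03 − $693.36 → $1,076.73
  Aug: +$590.03 → $1,666.76
  Sep: +$590.03 → $2,256.79
  Oct: +$590.03 − $693.36 → $2,153.46
  Nov: +$590.03 − $2,121.12 → $622.37
  Dec: +$590.03 − $1,419.84 → -$207.44
  Jan: +$590.03 − $693.36 → -$310.77
  Feb: +$590.03 → $279.26
  Mar: +$590.03 − $765.96 → $103.33
  Apr: +$590.03 − $693.36 → $0.00
Lowest trial balance = -$310.77 (Jan)
Initial deposit = cushion − low point = $1,180.06 − (-$310.77) = $1,490.83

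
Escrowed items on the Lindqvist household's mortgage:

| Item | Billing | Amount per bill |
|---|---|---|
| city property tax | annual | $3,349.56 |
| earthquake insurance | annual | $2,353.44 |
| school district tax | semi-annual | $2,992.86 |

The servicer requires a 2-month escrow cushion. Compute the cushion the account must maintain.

City property tax — $3,349.56/yr
Earthquake insurance — $2,353.44/yr
School district tax — $2,992.86 × 2 = $5,985.72/yr
Total per year = $11,688.72
Base monthly escrow = $11,688.72 ÷ 12 = $974.06
Cushion = 2 × $974.06 = $1,948.12

$1,948.12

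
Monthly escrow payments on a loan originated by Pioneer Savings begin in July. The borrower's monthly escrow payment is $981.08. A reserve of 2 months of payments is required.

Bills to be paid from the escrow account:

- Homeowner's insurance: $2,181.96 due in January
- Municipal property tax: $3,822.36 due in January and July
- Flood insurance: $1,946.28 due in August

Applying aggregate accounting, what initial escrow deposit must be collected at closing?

$6,867.56

Cushion = 2 × $981.08 = $1,962.16
Trial balance (start $0, +$981.08 each month, − disbursements):
  Jul: +$981.08 − $3,822.36 → -$2,841.28
  Aug: +$981.08 − $1,946.28 → -$3,806.48
  Sep: +$981.08 → -$2,825.40
  Oct: +$981.08 → -$1,844.32
  Nov: +$981.08 → -$863.24
  Dec: +$981.08 → $117.84
  Jan: +$981.08 − $6,004.32 → -$4,905.40
  Feb: +$981.08 → -$3,924.32
  Mar: +$981.08 → -$2,943.24
  Apr: +$981.08 → -$1,962.16
  May: +$981.08 → -$981.08
  Jun: +$981.08 → $0.00
Lowest trial balance = -$4,905.40 (Jan)
Initial deposit = cushion − low point = $1,962.16 − (-$4,905.40) = $6,867.56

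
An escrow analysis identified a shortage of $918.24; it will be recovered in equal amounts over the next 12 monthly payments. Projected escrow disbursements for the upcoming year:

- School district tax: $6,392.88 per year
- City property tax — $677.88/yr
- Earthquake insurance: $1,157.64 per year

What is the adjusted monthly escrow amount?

School district tax: $6,392.88 annually
City property tax: $677.88 annually
Earthquake insurance: $1,157.64 annually
Combined annual = $8,228.40
Monthly escrow = $8,228.40 ÷ 12 = $685.70
Monthly shortage recovery: $918.24 / 12 = $76.52
Adjusted monthly = $685.70 + $76.52 = $762.22

$762.22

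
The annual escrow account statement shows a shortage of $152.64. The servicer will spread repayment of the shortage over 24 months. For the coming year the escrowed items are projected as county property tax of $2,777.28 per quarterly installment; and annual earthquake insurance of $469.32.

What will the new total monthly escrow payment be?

County property tax — $2,777.28 × 4 = $11,109.12 annually
Earthquake insurance — $469.32 annually
Yearly total = $11,109.12 + $469.32 = $11,578.44
Per month = $11,578.44 / 12 = $964.87
Monthly shortage recovery: $152.64 / 24 = $6.36
New monthly escrow = $964.87 + $6.36 = $971.23

$971.23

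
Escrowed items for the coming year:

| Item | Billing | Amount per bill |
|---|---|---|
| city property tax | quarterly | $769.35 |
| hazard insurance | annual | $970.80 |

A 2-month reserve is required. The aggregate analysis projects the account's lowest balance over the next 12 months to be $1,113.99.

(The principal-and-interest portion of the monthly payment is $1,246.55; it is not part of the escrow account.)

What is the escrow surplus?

$439.29

City property tax: $769.35 × 4 = $3,077.40 annually
Hazard insurance: $970.80 annually
Annual escrow total = $3,077.40 + $970.80 = $4,048.20
Monthly = $4,048.20 / 12 = $337.35
Required cushion = 2 × $337.35 = $674.70
Excess over cushion: $1,113.99 − $674.70 = $439.29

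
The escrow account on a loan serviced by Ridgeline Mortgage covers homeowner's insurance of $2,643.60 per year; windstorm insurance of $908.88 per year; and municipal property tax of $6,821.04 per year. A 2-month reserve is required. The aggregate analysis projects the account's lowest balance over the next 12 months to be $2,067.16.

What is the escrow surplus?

Homeowner's insurance: $2,643.60 annually
Windstorm insurance: $908.88 annually
Municipal property tax: $6,821.04 annually
Yearly total = $2,643.60 + $908.88 + $6,821.04 = $10,373.52
Monthly escrow = $10,373.52 / 12 = $864.46
Required cushion = 2 × $864.46 = $1,728.92
Excess over cushion: $2,067.16 − $1,728.92 = $338.24

$338.24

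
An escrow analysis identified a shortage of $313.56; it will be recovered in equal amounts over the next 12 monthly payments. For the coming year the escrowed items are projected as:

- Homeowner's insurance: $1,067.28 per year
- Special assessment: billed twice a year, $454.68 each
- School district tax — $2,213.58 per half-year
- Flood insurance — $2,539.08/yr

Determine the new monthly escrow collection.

$771.37

Homeowner's insurance = $1,067.28 per year
Special assessment = $454.68 × 2 = $909.36 per year
School district tax = $2,213.58 × 2 = $4,427.16 per year
Flood insurance = $2,539.08 per year
Combined annual = $8,942.88
Per month = $8,942.88 ÷ 12 = $745.24
Shortage per month = $313.56 ÷ 12 = $26.13
New monthly escrow = $745.24 + $26.13 = $771.37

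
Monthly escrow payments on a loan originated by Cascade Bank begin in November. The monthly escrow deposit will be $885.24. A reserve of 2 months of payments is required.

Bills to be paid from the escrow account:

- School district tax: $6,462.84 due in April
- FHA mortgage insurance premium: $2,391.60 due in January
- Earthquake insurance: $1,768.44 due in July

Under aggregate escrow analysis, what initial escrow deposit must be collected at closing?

$5,313.48

Cushion = 2 × $885.24 = $1,770.48
Trial balance (start $0, +$885.24 each month, − disbursements):
  Nov: +$885.24 → $885.24
  Dec: +$885.24 → $1,770.48
  Jan: +$885.24 − $2,391.60 → $264.12
  Feb: +$885.24 → $1,149.36
  Mar: +$885.24 → $2,034.60
  Apr: +$885.24 − $6,462.84 → -$3,543.00
  May: +$885.24 → -$2,657.76
  Jun: +$885.24 → -$1,772.52
  Jul: +$885.24 − $1,768.44 → -$2,655.72
  Aug: +$885.24 → -$1,770.48
  Sep: +$885.24 → -$885.24
  Oct: +$885.24 → $0.00
Lowest trial balance = -$3,543.00 (Apr)
Initial deposit = cushion − low point = $1,770.48 − (-$3,543.00) = $5,313.48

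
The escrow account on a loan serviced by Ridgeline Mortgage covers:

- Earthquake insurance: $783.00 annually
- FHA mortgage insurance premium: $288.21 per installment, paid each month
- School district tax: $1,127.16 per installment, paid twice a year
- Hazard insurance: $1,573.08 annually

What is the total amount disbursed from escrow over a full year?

Earthquake insurance — $783.00
FHA mortgage insurance premium — $288.21 × 12 = $3,458.52
School district tax — $1,127.16 × 2 = $2,254.32
Hazard insurance — $1,573.08
Total annual escrow = $8,068.92

$8,068.92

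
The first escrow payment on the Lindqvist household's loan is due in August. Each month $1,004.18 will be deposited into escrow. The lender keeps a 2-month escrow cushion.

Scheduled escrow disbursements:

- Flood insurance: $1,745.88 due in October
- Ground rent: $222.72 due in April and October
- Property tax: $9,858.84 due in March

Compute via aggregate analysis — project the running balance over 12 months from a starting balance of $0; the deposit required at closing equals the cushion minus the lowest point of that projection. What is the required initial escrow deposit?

Cushion = 2 × $1,004.18 = $2,008.36
Trial balance (start $0, +$1,004.18 each month, − disbursements):
  Aug: +$1,004.18 → $1,004.18
  Sep: +$1,004.18 → $2,008.36
  Oct: +$1,004.18 − $1,968.60 → $1,043.94
  Nov: +$1,004.18 → $2,048.12
  Dec: +$1,004.18 → $3,052.30
  Jan: +$1,004.18 → $4,056.48
  Feb: +$1,004.18 → $5,060.66
  Mar: +$1,004.18 − $9,858.84 → -$3,794.00
  Apr: +$1,004.18 − $222.72 → -$3,012.54
  May: +$1,004.18 → -$2,008.36
  Jun: +$1,004.18 → -$1,004.18
  Jul: +$1,004.18 → $0.00
Lowest trial balance = -$3,794.00 (Mar)
Initial deposit = cushion − low point = $2,008.36 − (-$3,794.00) = $5,802.36

$5,802.36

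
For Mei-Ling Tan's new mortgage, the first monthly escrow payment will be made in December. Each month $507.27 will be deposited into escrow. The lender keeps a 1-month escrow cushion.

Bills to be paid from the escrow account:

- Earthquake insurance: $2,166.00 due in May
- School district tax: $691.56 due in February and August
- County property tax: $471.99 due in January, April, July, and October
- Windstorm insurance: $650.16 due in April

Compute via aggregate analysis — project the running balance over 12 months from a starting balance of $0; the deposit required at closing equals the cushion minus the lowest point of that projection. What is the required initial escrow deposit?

$1,915.35

Cushion = 1 × $507.27 = $507.27
Trial balance (start $0, +$507.27 each month, − disbursements):
  Dec: +$507.27 → $507.27
  Jan: +$507.27 − $471.99 → $542.55
  Feb: +$507.27 − $691.56 → $358.26
  Mar: +$507.27 → $865.53
  Apr: +$507.27 − $1,122.15 → $250.65
  May: +$507.27 − $2,166.00 → -$1,408.08
  Jun: +$507.27 → -$900.81
  Jul: +$507.27 − $471.99 → -$865.53
  Aug: +$507.27 − $691.56 → -$1,049.82
  Sep: +$507.27 → -$542.55
  Oct: +$507.27 − $471.99 → -$507.27
  Nov: +$507.27 → $0.00
Lowest trial balance = -$1,408.08 (May)
Initial deposit = cushion − low point = $507.27 − (-$1,408.08) = $1,915.35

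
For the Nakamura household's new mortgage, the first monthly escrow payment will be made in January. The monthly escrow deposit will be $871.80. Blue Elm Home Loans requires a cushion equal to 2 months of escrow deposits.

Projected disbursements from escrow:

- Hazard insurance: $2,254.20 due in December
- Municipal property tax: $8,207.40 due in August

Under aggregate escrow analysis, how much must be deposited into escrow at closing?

Cushion = 2 × $871.80 = $1,743.60
Trial balance (start $0, +$871.80 each month, − disbursements):
  Jan: +$871.80 → $871.80
  Feb: +$871.80 → $1,743.60
  Mar: +$871.80 → $2,615.40
  Apr: +$871.80 → $3,487.20
  May: +$871.80 → $4,359.00
  Jun: +$871.80 → $5,230.80
  Jul: +$871.80 → $6,102.60
  Aug: +$871.80 − $8,207.40 → -$1,233.00
  Sep: +$871.80 → -$361.20
  Oct: +$871.80 → $510.60
  Nov: +$871.80 → $1,382.40
  Dec: +$871.80 − $2,254.20 → $0.00
Lowest trial balance = -$1,233.00 (Aug)
Initial deposit = cushion − low point = $1,743.60 − (-$1,233.00) = $2,976.60

$2,976.60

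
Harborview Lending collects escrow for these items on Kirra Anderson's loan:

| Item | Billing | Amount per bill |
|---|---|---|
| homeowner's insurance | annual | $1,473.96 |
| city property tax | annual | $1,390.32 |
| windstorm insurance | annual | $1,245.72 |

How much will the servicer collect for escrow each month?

$342.50

Homeowner's insurance — $1,473.96
City property tax — $1,390.32
Windstorm insurance — $1,245.72
Annual escrow total = $1,473.96 + $1,390.32 + $1,245.72 = $4,110.00
Per month = $4,110.00 ÷ 12 = $342.50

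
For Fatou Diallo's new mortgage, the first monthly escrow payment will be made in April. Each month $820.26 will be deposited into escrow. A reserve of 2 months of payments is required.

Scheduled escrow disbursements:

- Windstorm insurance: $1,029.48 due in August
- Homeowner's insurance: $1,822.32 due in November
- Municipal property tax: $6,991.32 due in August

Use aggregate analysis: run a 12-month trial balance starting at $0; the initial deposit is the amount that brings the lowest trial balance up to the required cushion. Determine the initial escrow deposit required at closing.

Cushion = 2 × $820.26 = $1,640.52
Trial balance (start $0, +$820.26 each month, − disbursements):
  Apr: +$820.26 → $820.26
  May: +$820.26 → $1,640.52
  Jun: +$820.26 → $2,460.78
  Jul: +$820.26 → $3,281.04
  Aug: +$820.26 − $8,020.80 → -$3,919.50
  Sep: +$820.26 → -$3,099.24
  Oct: +$820.26 → -$2,278.98
  Nov: +$820.26 − $1,822.32 → -$3,281.04
  Dec: +$820.26 → -$2,460.78
  Jan: +$820.26 → -$1,640.52
  Feb: +$820.26 → -$820.26
  Mar: +$820.26 → $0.00
Lowest trial balance = -$3,919.50 (Aug)
Initial deposit = cushion − low point = $1,640.52 − (-$3,919.50) = $5,560.02

$5,560.02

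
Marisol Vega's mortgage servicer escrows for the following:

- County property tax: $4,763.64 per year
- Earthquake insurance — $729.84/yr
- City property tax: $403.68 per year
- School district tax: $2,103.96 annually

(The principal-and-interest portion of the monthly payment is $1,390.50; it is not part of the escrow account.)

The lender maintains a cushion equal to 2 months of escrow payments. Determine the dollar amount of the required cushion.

County property tax = $4,763.64/yr
Earthquake insurance = $729.84/yr
City property tax = $403.68/yr
School district tax = $2,103.96/yr
Combined annual = $4,763.64 + $729.84 + $403.68 + $2,103.96 = $8,001.12
Per month = $8,001.12 / 12 = $666.76
Required cushion = 2 × $666.76 = $1,333.52

$1,333.52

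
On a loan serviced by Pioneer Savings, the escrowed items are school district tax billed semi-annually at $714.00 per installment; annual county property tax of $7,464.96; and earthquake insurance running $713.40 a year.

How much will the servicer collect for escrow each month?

School district tax: $714.00 × 2 = $1,428.00 per year
County property tax: $7,464.96 per year
Earthquake insurance: $713.40 per year
Yearly total = $9,606.36
Base monthly escrow = $9,606.36 ÷ 12 = $800.53

$800.53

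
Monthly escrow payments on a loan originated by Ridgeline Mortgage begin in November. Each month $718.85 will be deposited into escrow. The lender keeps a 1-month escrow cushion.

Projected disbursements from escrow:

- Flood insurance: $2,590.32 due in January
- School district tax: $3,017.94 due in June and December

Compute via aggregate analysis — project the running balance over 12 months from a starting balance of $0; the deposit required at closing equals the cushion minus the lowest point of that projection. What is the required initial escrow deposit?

Cushion = 1 × $718.85 = $718.85
Trial balance (start $0, +$718.85 each month, − disbursements):
  Nov: +$718.85 → $718.85
  Dec: +$718.85 − $3,017.94 → -$1,580.24
  Jan: +$718.85 − $2,590.32 → -$3,451.71
  Feb: +$718.85 → -$2,732.86
  Mar: +$718.85 → -$2,014.01
  Apr: +$718.85 → -$1,295.16
  May: +$718.85 → -$576.31
  Jun: +$718.85 − $3,017.94 → -$2,875.40
  Jul: +$718.85 → -$2,156.55
  Aug: +$718.85 → -$1,437.70
  Sep: +$718.85 → -$718.85
  Oct: +$718.85 → $0.00
Lowest trial balance = -$3,451.71 (Jan)
Initial deposit = cushion − low point = $718.85 − (-$3,451.71) = $4,170.56

$4,170.56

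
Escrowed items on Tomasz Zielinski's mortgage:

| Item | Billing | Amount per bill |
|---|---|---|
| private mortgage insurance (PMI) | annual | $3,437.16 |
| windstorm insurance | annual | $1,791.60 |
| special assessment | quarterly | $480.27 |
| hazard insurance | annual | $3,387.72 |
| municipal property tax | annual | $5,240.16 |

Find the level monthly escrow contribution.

Private mortgage insurance (PMI) = $3,437.16 per year
Windstorm insurance = $1,791.60 per year
Special assessment = $480.27 × 4 = $1,921.08 per year
Hazard insurance = $3,387.72 per year
Municipal property tax = $5,240.16 per year
Total per year = $3,437.16 + $1,791.60 + $1,921.08 + $3,387.72 + $5,240.16 = $15,777.72
Per month = $15,777.72 / 12 = $1,314.81

$1,314.81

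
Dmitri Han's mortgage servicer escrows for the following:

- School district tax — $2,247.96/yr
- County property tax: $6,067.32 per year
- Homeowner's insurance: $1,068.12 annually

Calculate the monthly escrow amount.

$781.95

School district tax — $2,247.96
County property tax — $6,067.32
Homeowner's insurance — $1,068.12
Total per year = $2,247.96 + $6,067.32 + $1,068.12 = $9,383.40
Base monthly escrow = $9,383.40 / 12 = $781.95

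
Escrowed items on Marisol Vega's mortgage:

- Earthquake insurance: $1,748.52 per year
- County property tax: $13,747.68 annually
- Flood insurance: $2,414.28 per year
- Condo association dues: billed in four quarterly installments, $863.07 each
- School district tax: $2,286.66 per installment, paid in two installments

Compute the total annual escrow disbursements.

$25,936.08

Earthquake insurance: $1,748.52/yr
County property tax: $13,747.68/yr
Flood insurance: $2,414.28/yr
Condo association dues: $863.07 × 4 = $3,452.28/yr
School district tax: $2,286.66 × 2 = $4,573.32/yr
Annual escrow total = $25,936.08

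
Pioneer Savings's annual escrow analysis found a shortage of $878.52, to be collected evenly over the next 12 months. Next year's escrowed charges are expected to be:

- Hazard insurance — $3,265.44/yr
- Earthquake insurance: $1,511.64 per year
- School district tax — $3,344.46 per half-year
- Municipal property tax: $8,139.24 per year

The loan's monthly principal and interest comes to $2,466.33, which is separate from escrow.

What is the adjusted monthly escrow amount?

Hazard insurance = $3,265.44 annually
Earthquake insurance = $1,511.64 annually
School district tax = $3,344.46 × 2 = $6,688.92 annually
Municipal property tax = $8,139.24 annually
Yearly total = $3,265.44 + $1,511.64 + $6,688.92 + $8,139.24 = $19,605.24
Per month = $19,605.24 / 12 = $1,633.77
Shortage per month = $878.52 ÷ 12 = $73.21
Adjusted monthly = $1,633.77 + $73.21 = $1,706.98

$1,706.98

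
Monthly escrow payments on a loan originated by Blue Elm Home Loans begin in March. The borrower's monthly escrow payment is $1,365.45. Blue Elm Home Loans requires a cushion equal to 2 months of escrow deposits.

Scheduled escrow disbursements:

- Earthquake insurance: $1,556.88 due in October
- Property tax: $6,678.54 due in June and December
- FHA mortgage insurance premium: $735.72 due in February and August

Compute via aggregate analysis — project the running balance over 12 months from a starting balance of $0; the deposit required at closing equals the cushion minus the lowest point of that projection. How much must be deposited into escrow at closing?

Cushion = 2 × $1,365.45 = $2,730.90
Trial balance (start $0, +$1,365.45 each month, − disbursements):
  Mar: +$1,365.45 → $1,365.45
  Apr: +$1,365.45 → $2,730.90
  May: +$1,365.45 → $4,096.35
  Jun: +$1,365.45 − $6,678.54 → -$1,216.74
  Jul: +$1,365.45 → $148.71
  Aug: +$1,365.45 − $735.72 → $778.44
  Sep: +$1,365.45 → $2,143.89
  Oct: +$1,365.45 − $1,556.88 → $1,952.46
  Nov: +$1,365.45 → $3,317.91
  Dec: +$1,365.45 − $6,678.54 → -$1,995.18
  Jan: +$1,365.45 → -$629.73
  Feb: +$1,365.45 − $735.72 → $0.00
Lowest trial balance = -$1,995.18 (Dec)
Initial deposit = cushion − low point = $2,730.90 − (-$1,995.18) = $4,726.08

$4,726.08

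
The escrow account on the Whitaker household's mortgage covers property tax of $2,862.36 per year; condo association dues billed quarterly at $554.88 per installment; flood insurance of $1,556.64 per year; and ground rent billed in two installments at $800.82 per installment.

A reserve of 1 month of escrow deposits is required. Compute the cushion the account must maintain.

$686.68

Property tax — $2,862.36 annually
Condo association dues — $554.88 × 4 = $2,219.52 annually
Flood insurance — $1,556.64 annually
Ground rent — $800.82 × 2 = $1,601.64 annually
Combined annual = $8,240.16
Monthly escrow = $8,240.16 / 12 = $686.68
Required cushion = 1 × $686.68 = $686.68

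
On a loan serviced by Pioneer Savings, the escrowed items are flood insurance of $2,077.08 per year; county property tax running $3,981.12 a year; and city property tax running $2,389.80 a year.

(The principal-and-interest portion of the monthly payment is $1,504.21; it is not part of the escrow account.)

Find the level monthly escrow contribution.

Flood insurance = $2,077.08 per year
County property tax = $3,981.12 per year
City property tax = $2,389.80 per year
Total annual escrow = $8,448.00
Per month = $8,448.00 / 12 = $704.00

$704.00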